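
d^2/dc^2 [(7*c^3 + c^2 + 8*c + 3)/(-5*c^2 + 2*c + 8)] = 2*(-518*c^3 - 681*c^2 - 2214*c - 68)/(125*c^6 - 150*c^5 - 540*c^4 + 472*c^3 + 864*c^2 - 384*c - 512)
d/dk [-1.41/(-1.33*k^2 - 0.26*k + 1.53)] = (-3.7506*k - 0.3666)/(1.33*k^2 + 0.26*k - 1.53)^2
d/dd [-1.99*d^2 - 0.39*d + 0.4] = -3.98*d - 0.39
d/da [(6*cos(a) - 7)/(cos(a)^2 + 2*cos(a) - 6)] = 2*(-3*sin(a)^2 - 7*cos(a) + 14)*sin(a)/(cos(a)^2 + 2*cos(a) - 6)^2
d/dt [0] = 0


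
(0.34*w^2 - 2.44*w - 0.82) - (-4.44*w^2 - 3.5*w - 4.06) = 4.78*w^2 + 1.06*w + 3.24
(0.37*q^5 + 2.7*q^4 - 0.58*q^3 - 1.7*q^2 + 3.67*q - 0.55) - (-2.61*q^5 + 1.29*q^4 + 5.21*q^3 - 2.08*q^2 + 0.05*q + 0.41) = 2.98*q^5 + 1.41*q^4 - 5.79*q^3 + 0.38*q^2 + 3.62*q - 0.96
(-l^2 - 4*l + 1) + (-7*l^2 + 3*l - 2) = -8*l^2 - l - 1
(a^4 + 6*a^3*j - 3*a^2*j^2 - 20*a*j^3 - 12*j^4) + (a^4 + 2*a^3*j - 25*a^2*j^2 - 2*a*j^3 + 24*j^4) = 2*a^4 + 8*a^3*j - 28*a^2*j^2 - 22*a*j^3 + 12*j^4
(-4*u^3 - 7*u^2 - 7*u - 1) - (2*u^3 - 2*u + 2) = -6*u^3 - 7*u^2 - 5*u - 3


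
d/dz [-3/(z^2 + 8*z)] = 6*(z + 4)/(z^2*(z + 8)^2)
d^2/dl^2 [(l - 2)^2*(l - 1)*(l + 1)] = 12*l^2 - 24*l + 6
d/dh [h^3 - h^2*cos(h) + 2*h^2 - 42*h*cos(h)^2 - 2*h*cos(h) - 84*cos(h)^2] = h^2*sin(h) + 3*h^2 + 42*h*sin(2*h) - 2*sqrt(2)*h*cos(h + pi/4) + 4*h + 84*sin(2*h) - 2*cos(h) - 21*cos(2*h) - 21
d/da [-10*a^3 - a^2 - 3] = 2*a*(-15*a - 1)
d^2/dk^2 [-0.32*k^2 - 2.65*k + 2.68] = -0.640000000000000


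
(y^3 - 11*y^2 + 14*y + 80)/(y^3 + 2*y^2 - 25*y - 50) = (y - 8)/(y + 5)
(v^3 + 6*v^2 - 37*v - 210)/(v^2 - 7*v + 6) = (v^2 + 12*v + 35)/(v - 1)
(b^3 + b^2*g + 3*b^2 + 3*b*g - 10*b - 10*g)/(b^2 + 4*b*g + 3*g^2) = (b^2 + 3*b - 10)/(b + 3*g)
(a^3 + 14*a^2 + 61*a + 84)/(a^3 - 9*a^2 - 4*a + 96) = (a^2 + 11*a + 28)/(a^2 - 12*a + 32)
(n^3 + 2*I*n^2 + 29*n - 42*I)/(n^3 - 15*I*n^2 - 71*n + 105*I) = (n^2 + 5*I*n + 14)/(n^2 - 12*I*n - 35)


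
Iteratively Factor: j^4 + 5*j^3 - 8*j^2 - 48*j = (j - 3)*(j^3 + 8*j^2 + 16*j) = j*(j - 3)*(j^2 + 8*j + 16) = j*(j - 3)*(j + 4)*(j + 4)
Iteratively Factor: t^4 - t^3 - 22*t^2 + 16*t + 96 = (t + 2)*(t^3 - 3*t^2 - 16*t + 48) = (t - 3)*(t + 2)*(t^2 - 16) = (t - 3)*(t + 2)*(t + 4)*(t - 4)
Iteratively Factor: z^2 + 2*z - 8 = (z - 2)*(z + 4)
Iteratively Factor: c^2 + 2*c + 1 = (c + 1)*(c + 1)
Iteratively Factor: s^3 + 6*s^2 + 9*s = (s + 3)*(s^2 + 3*s) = s*(s + 3)*(s + 3)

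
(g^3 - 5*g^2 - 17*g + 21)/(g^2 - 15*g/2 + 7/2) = 2*(g^2 + 2*g - 3)/(2*g - 1)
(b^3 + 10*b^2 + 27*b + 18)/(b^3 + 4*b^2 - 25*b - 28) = (b^2 + 9*b + 18)/(b^2 + 3*b - 28)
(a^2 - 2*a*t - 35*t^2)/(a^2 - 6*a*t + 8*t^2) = (a^2 - 2*a*t - 35*t^2)/(a^2 - 6*a*t + 8*t^2)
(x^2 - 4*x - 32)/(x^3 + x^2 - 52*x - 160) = 1/(x + 5)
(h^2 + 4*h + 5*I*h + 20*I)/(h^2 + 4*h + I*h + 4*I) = (h + 5*I)/(h + I)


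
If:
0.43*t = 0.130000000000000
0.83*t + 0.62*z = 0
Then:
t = 0.30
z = -0.40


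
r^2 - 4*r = r*(r - 4)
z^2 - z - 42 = (z - 7)*(z + 6)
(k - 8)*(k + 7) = k^2 - k - 56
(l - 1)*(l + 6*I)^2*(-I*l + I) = -I*l^4 + 12*l^3 + 2*I*l^3 - 24*l^2 + 35*I*l^2 + 12*l - 72*I*l + 36*I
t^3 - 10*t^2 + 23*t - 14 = (t - 7)*(t - 2)*(t - 1)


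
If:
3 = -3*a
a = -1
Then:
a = -1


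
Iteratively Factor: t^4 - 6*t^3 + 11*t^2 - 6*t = (t - 1)*(t^3 - 5*t^2 + 6*t) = t*(t - 1)*(t^2 - 5*t + 6) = t*(t - 2)*(t - 1)*(t - 3)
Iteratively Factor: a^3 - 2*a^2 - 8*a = (a + 2)*(a^2 - 4*a) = (a - 4)*(a + 2)*(a)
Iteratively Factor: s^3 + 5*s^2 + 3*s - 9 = (s + 3)*(s^2 + 2*s - 3) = (s + 3)^2*(s - 1)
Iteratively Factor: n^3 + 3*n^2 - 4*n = (n + 4)*(n^2 - n) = n*(n + 4)*(n - 1)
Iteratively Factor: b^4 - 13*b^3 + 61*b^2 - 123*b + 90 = (b - 3)*(b^3 - 10*b^2 + 31*b - 30) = (b - 5)*(b - 3)*(b^2 - 5*b + 6) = (b - 5)*(b - 3)^2*(b - 2)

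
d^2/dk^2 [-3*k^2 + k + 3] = -6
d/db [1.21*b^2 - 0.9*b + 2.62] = 2.42*b - 0.9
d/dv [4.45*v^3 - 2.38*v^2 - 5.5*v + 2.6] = 13.35*v^2 - 4.76*v - 5.5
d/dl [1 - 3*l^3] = -9*l^2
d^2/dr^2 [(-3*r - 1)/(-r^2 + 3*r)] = 6*(r^3 + r^2 - 3*r + 3)/(r^3*(r^3 - 9*r^2 + 27*r - 27))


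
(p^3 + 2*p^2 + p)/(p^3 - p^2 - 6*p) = (p^2 + 2*p + 1)/(p^2 - p - 6)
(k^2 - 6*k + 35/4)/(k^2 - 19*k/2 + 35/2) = (k - 7/2)/(k - 7)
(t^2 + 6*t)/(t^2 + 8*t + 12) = t/(t + 2)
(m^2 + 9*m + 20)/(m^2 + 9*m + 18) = (m^2 + 9*m + 20)/(m^2 + 9*m + 18)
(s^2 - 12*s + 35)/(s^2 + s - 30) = (s - 7)/(s + 6)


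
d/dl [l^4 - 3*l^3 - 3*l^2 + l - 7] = 4*l^3 - 9*l^2 - 6*l + 1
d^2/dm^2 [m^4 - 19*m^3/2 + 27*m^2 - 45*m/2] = 12*m^2 - 57*m + 54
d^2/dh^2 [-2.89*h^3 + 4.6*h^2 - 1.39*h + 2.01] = 9.2 - 17.34*h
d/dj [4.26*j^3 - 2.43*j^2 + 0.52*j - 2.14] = 12.78*j^2 - 4.86*j + 0.52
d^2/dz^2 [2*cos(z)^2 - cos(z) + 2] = cos(z) - 4*cos(2*z)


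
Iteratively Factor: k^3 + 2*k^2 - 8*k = (k - 2)*(k^2 + 4*k) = (k - 2)*(k + 4)*(k)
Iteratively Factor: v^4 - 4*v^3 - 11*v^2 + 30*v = (v - 2)*(v^3 - 2*v^2 - 15*v) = v*(v - 2)*(v^2 - 2*v - 15) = v*(v - 5)*(v - 2)*(v + 3)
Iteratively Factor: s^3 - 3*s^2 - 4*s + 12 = (s - 2)*(s^2 - s - 6) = (s - 2)*(s + 2)*(s - 3)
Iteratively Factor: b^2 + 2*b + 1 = (b + 1)*(b + 1)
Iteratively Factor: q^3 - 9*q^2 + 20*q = (q - 5)*(q^2 - 4*q) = (q - 5)*(q - 4)*(q)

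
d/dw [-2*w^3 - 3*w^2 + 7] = 6*w*(-w - 1)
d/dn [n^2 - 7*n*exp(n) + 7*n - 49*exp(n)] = -7*n*exp(n) + 2*n - 56*exp(n) + 7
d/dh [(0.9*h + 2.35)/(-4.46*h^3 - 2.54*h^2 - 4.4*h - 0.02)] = (8.028*h^3 + 33.729*h^2 + 11.938*h + 10.322)/(19.8916*h^6 + 22.6568*h^5 + 45.6996*h^4 + 22.5304*h^3 + 19.4616*h^2 + 0.176*h + 0.0004)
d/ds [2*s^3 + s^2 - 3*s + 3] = 6*s^2 + 2*s - 3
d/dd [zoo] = 0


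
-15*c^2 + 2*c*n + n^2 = (-3*c + n)*(5*c + n)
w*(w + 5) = w^2 + 5*w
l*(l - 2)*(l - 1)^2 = l^4 - 4*l^3 + 5*l^2 - 2*l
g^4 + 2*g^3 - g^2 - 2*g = g*(g - 1)*(g + 1)*(g + 2)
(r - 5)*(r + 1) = r^2 - 4*r - 5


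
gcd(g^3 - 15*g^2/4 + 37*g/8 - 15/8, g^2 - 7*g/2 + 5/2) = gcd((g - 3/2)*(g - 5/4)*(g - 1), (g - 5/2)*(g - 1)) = g - 1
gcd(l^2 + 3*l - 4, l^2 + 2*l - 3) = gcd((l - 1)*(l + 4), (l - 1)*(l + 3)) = l - 1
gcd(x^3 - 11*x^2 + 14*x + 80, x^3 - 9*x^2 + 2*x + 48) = x^2 - 6*x - 16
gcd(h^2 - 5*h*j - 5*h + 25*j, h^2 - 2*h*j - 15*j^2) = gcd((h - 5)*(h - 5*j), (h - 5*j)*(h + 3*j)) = h - 5*j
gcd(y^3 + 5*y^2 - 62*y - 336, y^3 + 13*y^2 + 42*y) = y^2 + 13*y + 42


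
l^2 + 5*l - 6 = (l - 1)*(l + 6)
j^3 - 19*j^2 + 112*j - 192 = (j - 8)^2*(j - 3)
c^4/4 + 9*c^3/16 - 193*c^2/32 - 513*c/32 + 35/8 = (c/4 + 1)*(c - 5)*(c - 1/4)*(c + 7/2)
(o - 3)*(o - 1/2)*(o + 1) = o^3 - 5*o^2/2 - 2*o + 3/2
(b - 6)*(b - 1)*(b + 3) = b^3 - 4*b^2 - 15*b + 18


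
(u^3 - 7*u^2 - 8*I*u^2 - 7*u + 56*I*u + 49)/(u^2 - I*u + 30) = (u^3 + u^2*(-7 - 8*I) + u*(-7 + 56*I) + 49)/(u^2 - I*u + 30)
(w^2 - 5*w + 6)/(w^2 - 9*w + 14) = (w - 3)/(w - 7)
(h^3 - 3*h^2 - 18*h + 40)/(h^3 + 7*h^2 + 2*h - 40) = (h - 5)/(h + 5)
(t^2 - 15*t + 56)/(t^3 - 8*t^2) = (t - 7)/t^2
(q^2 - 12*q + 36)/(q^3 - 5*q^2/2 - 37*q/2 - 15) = 2*(q - 6)/(2*q^2 + 7*q + 5)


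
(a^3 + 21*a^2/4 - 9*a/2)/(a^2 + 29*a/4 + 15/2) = a*(4*a - 3)/(4*a + 5)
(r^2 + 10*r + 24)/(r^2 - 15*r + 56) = (r^2 + 10*r + 24)/(r^2 - 15*r + 56)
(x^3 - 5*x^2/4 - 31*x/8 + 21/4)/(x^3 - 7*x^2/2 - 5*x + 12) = (x - 7/4)/(x - 4)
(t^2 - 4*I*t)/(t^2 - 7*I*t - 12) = t/(t - 3*I)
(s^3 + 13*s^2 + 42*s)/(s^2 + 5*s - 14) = s*(s + 6)/(s - 2)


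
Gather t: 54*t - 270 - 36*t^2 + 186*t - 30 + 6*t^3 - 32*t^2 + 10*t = 6*t^3 - 68*t^2 + 250*t - 300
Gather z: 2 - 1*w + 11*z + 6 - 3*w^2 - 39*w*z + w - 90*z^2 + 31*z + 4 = -3*w^2 - 90*z^2 + z*(42 - 39*w) + 12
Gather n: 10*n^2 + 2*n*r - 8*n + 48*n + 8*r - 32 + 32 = 10*n^2 + n*(2*r + 40) + 8*r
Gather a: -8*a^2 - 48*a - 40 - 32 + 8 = -8*a^2 - 48*a - 64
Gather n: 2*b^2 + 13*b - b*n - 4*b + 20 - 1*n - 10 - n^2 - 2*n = 2*b^2 + 9*b - n^2 + n*(-b - 3) + 10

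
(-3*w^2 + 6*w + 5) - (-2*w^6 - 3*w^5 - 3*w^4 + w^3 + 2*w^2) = 2*w^6 + 3*w^5 + 3*w^4 - w^3 - 5*w^2 + 6*w + 5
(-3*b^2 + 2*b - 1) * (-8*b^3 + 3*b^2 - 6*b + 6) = 24*b^5 - 25*b^4 + 32*b^3 - 33*b^2 + 18*b - 6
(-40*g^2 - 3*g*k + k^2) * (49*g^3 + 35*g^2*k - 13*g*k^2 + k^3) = -1960*g^5 - 1547*g^4*k + 464*g^3*k^2 + 34*g^2*k^3 - 16*g*k^4 + k^5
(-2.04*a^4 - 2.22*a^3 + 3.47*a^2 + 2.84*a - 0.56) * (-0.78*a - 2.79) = 1.5912*a^5 + 7.4232*a^4 + 3.4872*a^3 - 11.8965*a^2 - 7.4868*a + 1.5624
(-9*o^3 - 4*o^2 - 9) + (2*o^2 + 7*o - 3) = -9*o^3 - 2*o^2 + 7*o - 12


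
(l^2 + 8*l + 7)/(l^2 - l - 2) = (l + 7)/(l - 2)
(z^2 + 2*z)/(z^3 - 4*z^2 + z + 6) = z*(z + 2)/(z^3 - 4*z^2 + z + 6)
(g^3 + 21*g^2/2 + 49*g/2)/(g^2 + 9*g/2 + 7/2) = g*(g + 7)/(g + 1)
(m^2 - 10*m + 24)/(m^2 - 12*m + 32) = (m - 6)/(m - 8)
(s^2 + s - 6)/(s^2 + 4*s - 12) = (s + 3)/(s + 6)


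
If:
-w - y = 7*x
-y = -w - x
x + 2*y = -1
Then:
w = -4/5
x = 1/5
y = -3/5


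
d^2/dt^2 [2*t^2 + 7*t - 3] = 4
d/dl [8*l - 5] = 8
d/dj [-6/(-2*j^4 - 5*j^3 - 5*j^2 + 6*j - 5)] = 6*(-8*j^3 - 15*j^2 - 10*j + 6)/(2*j^4 + 5*j^3 + 5*j^2 - 6*j + 5)^2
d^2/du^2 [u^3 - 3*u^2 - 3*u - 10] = 6*u - 6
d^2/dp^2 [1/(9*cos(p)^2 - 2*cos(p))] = (-162*(1 - cos(2*p))^2 - 135*cos(p) - 166*cos(2*p) + 27*cos(3*p) + 498)/(2*(9*cos(p) - 2)^3*cos(p)^3)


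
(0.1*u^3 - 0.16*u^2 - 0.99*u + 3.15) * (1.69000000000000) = 0.169*u^3 - 0.2704*u^2 - 1.6731*u + 5.3235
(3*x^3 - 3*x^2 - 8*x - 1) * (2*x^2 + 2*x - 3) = 6*x^5 - 31*x^3 - 9*x^2 + 22*x + 3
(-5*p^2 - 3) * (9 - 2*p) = 10*p^3 - 45*p^2 + 6*p - 27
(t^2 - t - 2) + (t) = t^2 - 2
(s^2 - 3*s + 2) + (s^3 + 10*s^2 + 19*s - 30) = s^3 + 11*s^2 + 16*s - 28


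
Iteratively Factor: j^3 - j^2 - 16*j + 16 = (j - 4)*(j^2 + 3*j - 4) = (j - 4)*(j + 4)*(j - 1)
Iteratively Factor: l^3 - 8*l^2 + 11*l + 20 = (l + 1)*(l^2 - 9*l + 20) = (l - 5)*(l + 1)*(l - 4)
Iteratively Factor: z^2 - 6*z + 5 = (z - 5)*(z - 1)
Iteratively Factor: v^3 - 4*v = (v + 2)*(v^2 - 2*v) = (v - 2)*(v + 2)*(v)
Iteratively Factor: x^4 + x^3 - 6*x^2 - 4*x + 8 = (x + 2)*(x^3 - x^2 - 4*x + 4) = (x + 2)^2*(x^2 - 3*x + 2) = (x - 2)*(x + 2)^2*(x - 1)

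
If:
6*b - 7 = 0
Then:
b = 7/6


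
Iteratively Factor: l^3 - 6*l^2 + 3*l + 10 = (l - 2)*(l^2 - 4*l - 5) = (l - 2)*(l + 1)*(l - 5)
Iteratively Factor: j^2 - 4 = (j - 2)*(j + 2)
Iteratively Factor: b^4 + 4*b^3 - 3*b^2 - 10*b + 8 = (b - 1)*(b^3 + 5*b^2 + 2*b - 8) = (b - 1)*(b + 4)*(b^2 + b - 2) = (b - 1)^2*(b + 4)*(b + 2)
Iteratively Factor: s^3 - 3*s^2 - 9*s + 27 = (s + 3)*(s^2 - 6*s + 9) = (s - 3)*(s + 3)*(s - 3)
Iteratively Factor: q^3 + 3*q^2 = (q)*(q^2 + 3*q) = q*(q + 3)*(q)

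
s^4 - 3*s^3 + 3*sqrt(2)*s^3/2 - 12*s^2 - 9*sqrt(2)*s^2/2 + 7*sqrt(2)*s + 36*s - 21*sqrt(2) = (s - 3)*(s - sqrt(2))^2*(s + 7*sqrt(2)/2)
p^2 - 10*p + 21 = (p - 7)*(p - 3)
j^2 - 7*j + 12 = (j - 4)*(j - 3)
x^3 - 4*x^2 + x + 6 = (x - 3)*(x - 2)*(x + 1)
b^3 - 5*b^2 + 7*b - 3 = (b - 3)*(b - 1)^2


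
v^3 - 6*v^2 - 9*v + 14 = (v - 7)*(v - 1)*(v + 2)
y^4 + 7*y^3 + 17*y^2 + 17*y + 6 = (y + 1)^2*(y + 2)*(y + 3)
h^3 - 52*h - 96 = (h - 8)*(h + 2)*(h + 6)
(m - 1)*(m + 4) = m^2 + 3*m - 4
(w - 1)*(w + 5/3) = w^2 + 2*w/3 - 5/3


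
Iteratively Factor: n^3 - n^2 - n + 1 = (n - 1)*(n^2 - 1) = (n - 1)^2*(n + 1)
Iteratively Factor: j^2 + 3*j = (j + 3)*(j)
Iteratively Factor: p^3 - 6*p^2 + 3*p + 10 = (p + 1)*(p^2 - 7*p + 10) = (p - 5)*(p + 1)*(p - 2)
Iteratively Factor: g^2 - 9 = (g + 3)*(g - 3)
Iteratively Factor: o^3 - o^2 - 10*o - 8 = (o + 2)*(o^2 - 3*o - 4) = (o + 1)*(o + 2)*(o - 4)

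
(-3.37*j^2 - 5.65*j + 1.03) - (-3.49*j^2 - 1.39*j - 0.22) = 0.12*j^2 - 4.26*j + 1.25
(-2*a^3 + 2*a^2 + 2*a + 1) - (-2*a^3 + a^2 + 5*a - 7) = a^2 - 3*a + 8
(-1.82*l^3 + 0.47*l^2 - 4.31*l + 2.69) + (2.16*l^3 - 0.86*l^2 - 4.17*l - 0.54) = 0.34*l^3 - 0.39*l^2 - 8.48*l + 2.15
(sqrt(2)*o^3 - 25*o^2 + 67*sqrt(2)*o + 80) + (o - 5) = sqrt(2)*o^3 - 25*o^2 + o + 67*sqrt(2)*o + 75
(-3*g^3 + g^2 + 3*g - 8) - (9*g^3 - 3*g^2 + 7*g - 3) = -12*g^3 + 4*g^2 - 4*g - 5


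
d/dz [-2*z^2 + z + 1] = 1 - 4*z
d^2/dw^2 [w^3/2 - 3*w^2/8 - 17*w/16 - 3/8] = 3*w - 3/4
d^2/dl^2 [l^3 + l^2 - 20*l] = 6*l + 2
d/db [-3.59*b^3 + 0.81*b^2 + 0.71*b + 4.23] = -10.77*b^2 + 1.62*b + 0.71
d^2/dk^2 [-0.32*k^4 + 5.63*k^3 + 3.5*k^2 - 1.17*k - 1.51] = -3.84*k^2 + 33.78*k + 7.0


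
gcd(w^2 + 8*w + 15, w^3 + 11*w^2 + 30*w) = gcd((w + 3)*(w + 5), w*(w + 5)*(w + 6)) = w + 5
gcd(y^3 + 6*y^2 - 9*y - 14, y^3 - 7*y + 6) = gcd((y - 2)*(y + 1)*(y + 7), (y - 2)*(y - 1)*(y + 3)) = y - 2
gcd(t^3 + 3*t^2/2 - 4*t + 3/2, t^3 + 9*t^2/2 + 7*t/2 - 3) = t^2 + 5*t/2 - 3/2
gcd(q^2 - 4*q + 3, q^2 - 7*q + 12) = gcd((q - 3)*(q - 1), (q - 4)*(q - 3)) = q - 3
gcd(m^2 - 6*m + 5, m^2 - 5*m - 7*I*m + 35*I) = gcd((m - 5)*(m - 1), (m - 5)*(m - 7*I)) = m - 5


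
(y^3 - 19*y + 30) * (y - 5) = y^4 - 5*y^3 - 19*y^2 + 125*y - 150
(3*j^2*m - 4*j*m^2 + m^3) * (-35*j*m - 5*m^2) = -105*j^3*m^2 + 125*j^2*m^3 - 15*j*m^4 - 5*m^5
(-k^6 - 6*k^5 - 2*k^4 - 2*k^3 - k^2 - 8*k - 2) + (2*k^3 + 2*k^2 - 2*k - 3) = -k^6 - 6*k^5 - 2*k^4 + k^2 - 10*k - 5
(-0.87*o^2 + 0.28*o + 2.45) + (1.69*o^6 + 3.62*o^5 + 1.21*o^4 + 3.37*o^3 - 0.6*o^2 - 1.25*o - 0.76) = 1.69*o^6 + 3.62*o^5 + 1.21*o^4 + 3.37*o^3 - 1.47*o^2 - 0.97*o + 1.69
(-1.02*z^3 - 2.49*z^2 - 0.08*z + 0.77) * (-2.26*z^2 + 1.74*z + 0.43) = 2.3052*z^5 + 3.8526*z^4 - 4.5904*z^3 - 2.9501*z^2 + 1.3054*z + 0.3311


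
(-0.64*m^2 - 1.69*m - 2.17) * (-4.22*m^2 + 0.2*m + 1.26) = 2.7008*m^4 + 7.0038*m^3 + 8.013*m^2 - 2.5634*m - 2.7342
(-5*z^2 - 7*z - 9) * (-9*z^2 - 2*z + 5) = 45*z^4 + 73*z^3 + 70*z^2 - 17*z - 45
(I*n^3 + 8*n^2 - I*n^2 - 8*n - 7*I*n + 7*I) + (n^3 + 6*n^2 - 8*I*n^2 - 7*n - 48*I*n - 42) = n^3 + I*n^3 + 14*n^2 - 9*I*n^2 - 15*n - 55*I*n - 42 + 7*I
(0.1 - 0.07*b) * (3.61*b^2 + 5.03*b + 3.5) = -0.2527*b^3 + 0.00889999999999996*b^2 + 0.258*b + 0.35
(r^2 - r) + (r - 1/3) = r^2 - 1/3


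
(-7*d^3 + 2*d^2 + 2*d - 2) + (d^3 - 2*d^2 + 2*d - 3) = -6*d^3 + 4*d - 5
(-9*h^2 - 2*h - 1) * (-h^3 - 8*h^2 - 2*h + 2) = 9*h^5 + 74*h^4 + 35*h^3 - 6*h^2 - 2*h - 2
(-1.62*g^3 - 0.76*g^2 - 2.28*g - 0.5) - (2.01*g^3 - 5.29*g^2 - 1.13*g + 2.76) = -3.63*g^3 + 4.53*g^2 - 1.15*g - 3.26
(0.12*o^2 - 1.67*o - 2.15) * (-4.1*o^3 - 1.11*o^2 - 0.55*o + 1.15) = -0.492*o^5 + 6.7138*o^4 + 10.6027*o^3 + 3.443*o^2 - 0.738*o - 2.4725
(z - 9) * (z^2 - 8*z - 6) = z^3 - 17*z^2 + 66*z + 54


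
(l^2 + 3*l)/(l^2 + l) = (l + 3)/(l + 1)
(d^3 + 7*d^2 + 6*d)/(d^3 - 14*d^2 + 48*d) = (d^2 + 7*d + 6)/(d^2 - 14*d + 48)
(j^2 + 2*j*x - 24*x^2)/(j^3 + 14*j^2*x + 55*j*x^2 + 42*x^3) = (j - 4*x)/(j^2 + 8*j*x + 7*x^2)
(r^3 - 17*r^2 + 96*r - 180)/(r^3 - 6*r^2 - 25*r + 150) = (r - 6)/(r + 5)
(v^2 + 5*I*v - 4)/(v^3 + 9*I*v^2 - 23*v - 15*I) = (v + 4*I)/(v^2 + 8*I*v - 15)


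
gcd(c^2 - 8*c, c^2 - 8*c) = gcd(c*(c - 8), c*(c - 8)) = c^2 - 8*c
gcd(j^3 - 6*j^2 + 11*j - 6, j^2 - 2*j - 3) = j - 3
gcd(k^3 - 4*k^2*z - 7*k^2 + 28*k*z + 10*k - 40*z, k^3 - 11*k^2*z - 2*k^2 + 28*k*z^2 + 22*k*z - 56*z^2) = -k^2 + 4*k*z + 2*k - 8*z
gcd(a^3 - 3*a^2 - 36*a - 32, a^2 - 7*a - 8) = a^2 - 7*a - 8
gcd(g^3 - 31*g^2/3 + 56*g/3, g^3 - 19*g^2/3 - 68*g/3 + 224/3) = g^2 - 31*g/3 + 56/3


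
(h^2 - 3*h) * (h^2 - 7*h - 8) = h^4 - 10*h^3 + 13*h^2 + 24*h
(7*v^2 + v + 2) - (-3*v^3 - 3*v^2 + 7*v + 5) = 3*v^3 + 10*v^2 - 6*v - 3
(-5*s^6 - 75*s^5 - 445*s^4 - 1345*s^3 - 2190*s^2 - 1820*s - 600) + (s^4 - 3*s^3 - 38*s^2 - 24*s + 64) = -5*s^6 - 75*s^5 - 444*s^4 - 1348*s^3 - 2228*s^2 - 1844*s - 536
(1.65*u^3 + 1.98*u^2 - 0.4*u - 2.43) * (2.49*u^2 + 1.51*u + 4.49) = 4.1085*u^5 + 7.4217*u^4 + 9.4023*u^3 + 2.2355*u^2 - 5.4653*u - 10.9107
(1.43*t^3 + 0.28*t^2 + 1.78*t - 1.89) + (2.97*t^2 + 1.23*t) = 1.43*t^3 + 3.25*t^2 + 3.01*t - 1.89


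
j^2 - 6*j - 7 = (j - 7)*(j + 1)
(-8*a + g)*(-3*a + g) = 24*a^2 - 11*a*g + g^2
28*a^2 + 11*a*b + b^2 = (4*a + b)*(7*a + b)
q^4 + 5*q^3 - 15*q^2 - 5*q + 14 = (q - 2)*(q - 1)*(q + 1)*(q + 7)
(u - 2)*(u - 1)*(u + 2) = u^3 - u^2 - 4*u + 4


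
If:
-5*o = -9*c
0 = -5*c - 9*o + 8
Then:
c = 20/53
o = 36/53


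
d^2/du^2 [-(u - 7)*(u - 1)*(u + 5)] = 6 - 6*u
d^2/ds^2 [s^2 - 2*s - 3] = 2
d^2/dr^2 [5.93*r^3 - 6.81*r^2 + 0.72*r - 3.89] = 35.58*r - 13.62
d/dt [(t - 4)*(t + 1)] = 2*t - 3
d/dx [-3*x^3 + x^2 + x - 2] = -9*x^2 + 2*x + 1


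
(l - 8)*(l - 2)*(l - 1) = l^3 - 11*l^2 + 26*l - 16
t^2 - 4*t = t*(t - 4)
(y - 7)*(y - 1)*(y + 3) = y^3 - 5*y^2 - 17*y + 21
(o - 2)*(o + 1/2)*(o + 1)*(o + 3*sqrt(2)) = o^4 - o^3/2 + 3*sqrt(2)*o^3 - 5*o^2/2 - 3*sqrt(2)*o^2/2 - 15*sqrt(2)*o/2 - o - 3*sqrt(2)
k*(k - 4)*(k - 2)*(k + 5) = k^4 - k^3 - 22*k^2 + 40*k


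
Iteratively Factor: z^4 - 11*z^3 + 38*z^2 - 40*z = (z)*(z^3 - 11*z^2 + 38*z - 40) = z*(z - 4)*(z^2 - 7*z + 10) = z*(z - 4)*(z - 2)*(z - 5)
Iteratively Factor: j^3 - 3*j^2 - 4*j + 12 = (j - 3)*(j^2 - 4) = (j - 3)*(j - 2)*(j + 2)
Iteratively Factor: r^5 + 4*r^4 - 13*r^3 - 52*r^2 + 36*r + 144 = (r + 3)*(r^4 + r^3 - 16*r^2 - 4*r + 48) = (r - 3)*(r + 3)*(r^3 + 4*r^2 - 4*r - 16) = (r - 3)*(r + 2)*(r + 3)*(r^2 + 2*r - 8) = (r - 3)*(r - 2)*(r + 2)*(r + 3)*(r + 4)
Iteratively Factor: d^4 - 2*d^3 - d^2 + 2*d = (d)*(d^3 - 2*d^2 - d + 2) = d*(d - 2)*(d^2 - 1) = d*(d - 2)*(d + 1)*(d - 1)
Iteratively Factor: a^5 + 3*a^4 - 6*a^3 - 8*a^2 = (a + 4)*(a^4 - a^3 - 2*a^2) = (a + 1)*(a + 4)*(a^3 - 2*a^2) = a*(a + 1)*(a + 4)*(a^2 - 2*a) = a^2*(a + 1)*(a + 4)*(a - 2)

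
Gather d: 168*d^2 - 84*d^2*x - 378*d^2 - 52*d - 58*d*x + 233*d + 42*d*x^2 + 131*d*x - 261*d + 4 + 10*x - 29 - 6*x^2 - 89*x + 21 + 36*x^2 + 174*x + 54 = d^2*(-84*x - 210) + d*(42*x^2 + 73*x - 80) + 30*x^2 + 95*x + 50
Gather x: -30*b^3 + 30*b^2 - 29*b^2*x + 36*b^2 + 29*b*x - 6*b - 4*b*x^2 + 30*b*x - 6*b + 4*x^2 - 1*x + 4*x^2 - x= -30*b^3 + 66*b^2 - 12*b + x^2*(8 - 4*b) + x*(-29*b^2 + 59*b - 2)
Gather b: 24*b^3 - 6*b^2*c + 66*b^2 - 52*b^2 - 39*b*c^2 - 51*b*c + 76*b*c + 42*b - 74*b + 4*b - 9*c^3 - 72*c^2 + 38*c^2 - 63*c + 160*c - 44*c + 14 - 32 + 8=24*b^3 + b^2*(14 - 6*c) + b*(-39*c^2 + 25*c - 28) - 9*c^3 - 34*c^2 + 53*c - 10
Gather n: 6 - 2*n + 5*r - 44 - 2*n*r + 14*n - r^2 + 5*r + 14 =n*(12 - 2*r) - r^2 + 10*r - 24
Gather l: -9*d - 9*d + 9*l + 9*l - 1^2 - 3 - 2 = -18*d + 18*l - 6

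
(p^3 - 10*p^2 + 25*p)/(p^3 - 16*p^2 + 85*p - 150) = p/(p - 6)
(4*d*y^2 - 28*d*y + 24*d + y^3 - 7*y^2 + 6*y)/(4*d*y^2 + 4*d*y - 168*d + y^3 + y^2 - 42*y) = (y - 1)/(y + 7)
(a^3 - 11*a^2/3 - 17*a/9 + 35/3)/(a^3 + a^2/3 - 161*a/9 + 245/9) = (3*a^2 - 4*a - 15)/(3*a^2 + 8*a - 35)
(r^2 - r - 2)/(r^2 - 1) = (r - 2)/(r - 1)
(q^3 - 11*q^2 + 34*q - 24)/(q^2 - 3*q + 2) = (q^2 - 10*q + 24)/(q - 2)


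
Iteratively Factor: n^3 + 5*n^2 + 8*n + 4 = (n + 2)*(n^2 + 3*n + 2) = (n + 1)*(n + 2)*(n + 2)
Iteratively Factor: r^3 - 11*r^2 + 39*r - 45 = (r - 5)*(r^2 - 6*r + 9) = (r - 5)*(r - 3)*(r - 3)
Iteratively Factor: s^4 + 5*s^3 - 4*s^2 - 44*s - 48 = (s + 4)*(s^3 + s^2 - 8*s - 12) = (s + 2)*(s + 4)*(s^2 - s - 6) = (s - 3)*(s + 2)*(s + 4)*(s + 2)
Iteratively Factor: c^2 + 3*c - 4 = (c + 4)*(c - 1)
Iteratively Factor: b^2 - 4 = (b - 2)*(b + 2)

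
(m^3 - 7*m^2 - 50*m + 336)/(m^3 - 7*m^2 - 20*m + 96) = (m^2 + m - 42)/(m^2 + m - 12)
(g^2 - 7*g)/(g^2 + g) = (g - 7)/(g + 1)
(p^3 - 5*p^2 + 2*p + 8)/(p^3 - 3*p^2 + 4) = (p - 4)/(p - 2)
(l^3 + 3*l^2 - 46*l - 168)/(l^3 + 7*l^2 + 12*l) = (l^2 - l - 42)/(l*(l + 3))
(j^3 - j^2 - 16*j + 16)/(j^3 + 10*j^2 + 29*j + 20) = (j^2 - 5*j + 4)/(j^2 + 6*j + 5)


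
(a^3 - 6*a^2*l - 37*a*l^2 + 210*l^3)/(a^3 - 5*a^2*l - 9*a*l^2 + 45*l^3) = (a^2 - a*l - 42*l^2)/(a^2 - 9*l^2)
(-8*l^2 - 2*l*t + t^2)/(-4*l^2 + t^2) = (-4*l + t)/(-2*l + t)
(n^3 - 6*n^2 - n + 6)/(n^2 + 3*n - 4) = (n^2 - 5*n - 6)/(n + 4)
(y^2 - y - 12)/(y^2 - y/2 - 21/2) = 2*(y - 4)/(2*y - 7)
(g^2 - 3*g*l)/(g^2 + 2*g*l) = (g - 3*l)/(g + 2*l)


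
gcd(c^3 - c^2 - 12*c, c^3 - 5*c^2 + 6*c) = c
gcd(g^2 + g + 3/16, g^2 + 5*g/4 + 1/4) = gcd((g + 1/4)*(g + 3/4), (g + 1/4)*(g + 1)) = g + 1/4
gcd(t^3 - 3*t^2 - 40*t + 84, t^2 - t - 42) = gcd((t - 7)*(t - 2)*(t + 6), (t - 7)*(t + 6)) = t^2 - t - 42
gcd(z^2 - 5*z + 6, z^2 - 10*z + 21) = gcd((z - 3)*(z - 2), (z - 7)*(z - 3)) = z - 3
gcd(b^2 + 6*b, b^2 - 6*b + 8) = 1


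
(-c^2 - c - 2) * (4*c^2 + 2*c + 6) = -4*c^4 - 6*c^3 - 16*c^2 - 10*c - 12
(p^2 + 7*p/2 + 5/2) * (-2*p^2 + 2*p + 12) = -2*p^4 - 5*p^3 + 14*p^2 + 47*p + 30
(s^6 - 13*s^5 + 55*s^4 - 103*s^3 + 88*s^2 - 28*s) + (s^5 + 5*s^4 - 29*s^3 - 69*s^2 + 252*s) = s^6 - 12*s^5 + 60*s^4 - 132*s^3 + 19*s^2 + 224*s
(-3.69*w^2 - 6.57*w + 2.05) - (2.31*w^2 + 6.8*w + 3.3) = -6.0*w^2 - 13.37*w - 1.25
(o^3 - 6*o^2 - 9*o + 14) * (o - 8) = o^4 - 14*o^3 + 39*o^2 + 86*o - 112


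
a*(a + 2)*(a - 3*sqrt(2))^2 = a^4 - 6*sqrt(2)*a^3 + 2*a^3 - 12*sqrt(2)*a^2 + 18*a^2 + 36*a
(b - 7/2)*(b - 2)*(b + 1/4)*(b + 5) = b^4 - b^3/4 - 165*b^2/8 + 239*b/8 + 35/4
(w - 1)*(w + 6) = w^2 + 5*w - 6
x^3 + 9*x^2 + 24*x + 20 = (x + 2)^2*(x + 5)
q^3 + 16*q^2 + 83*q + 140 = (q + 4)*(q + 5)*(q + 7)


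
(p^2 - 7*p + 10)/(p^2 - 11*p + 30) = (p - 2)/(p - 6)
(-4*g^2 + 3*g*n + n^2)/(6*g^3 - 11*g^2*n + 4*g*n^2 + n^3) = (-4*g - n)/(6*g^2 - 5*g*n - n^2)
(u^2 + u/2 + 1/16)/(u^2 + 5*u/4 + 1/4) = (u + 1/4)/(u + 1)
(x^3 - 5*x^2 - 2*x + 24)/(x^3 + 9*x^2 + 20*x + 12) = (x^2 - 7*x + 12)/(x^2 + 7*x + 6)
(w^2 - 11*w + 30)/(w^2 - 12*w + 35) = (w - 6)/(w - 7)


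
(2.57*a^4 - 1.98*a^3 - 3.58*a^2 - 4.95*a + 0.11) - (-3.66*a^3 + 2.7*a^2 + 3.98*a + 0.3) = 2.57*a^4 + 1.68*a^3 - 6.28*a^2 - 8.93*a - 0.19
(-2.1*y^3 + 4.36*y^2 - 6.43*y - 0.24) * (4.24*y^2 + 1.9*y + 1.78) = -8.904*y^5 + 14.4964*y^4 - 22.7172*y^3 - 5.4738*y^2 - 11.9014*y - 0.4272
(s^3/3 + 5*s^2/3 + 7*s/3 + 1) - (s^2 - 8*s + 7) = s^3/3 + 2*s^2/3 + 31*s/3 - 6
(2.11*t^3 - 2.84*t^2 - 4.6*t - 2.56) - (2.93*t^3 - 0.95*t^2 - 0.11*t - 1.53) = -0.82*t^3 - 1.89*t^2 - 4.49*t - 1.03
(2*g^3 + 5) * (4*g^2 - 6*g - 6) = 8*g^5 - 12*g^4 - 12*g^3 + 20*g^2 - 30*g - 30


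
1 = 1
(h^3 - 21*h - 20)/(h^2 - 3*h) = (h^3 - 21*h - 20)/(h*(h - 3))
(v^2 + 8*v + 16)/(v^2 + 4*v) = (v + 4)/v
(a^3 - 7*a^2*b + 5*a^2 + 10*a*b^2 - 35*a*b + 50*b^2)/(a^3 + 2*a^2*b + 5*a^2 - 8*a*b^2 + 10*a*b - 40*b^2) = (a - 5*b)/(a + 4*b)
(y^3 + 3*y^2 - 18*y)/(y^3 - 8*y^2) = (y^2 + 3*y - 18)/(y*(y - 8))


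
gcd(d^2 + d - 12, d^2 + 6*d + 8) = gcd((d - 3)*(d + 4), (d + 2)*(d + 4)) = d + 4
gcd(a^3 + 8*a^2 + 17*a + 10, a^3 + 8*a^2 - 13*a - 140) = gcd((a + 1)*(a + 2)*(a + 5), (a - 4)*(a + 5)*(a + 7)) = a + 5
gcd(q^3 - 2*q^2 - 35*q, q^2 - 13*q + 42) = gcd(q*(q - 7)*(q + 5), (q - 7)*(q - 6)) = q - 7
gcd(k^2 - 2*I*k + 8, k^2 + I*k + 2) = k + 2*I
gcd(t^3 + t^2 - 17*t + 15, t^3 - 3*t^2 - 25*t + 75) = t^2 + 2*t - 15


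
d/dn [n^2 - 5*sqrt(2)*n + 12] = 2*n - 5*sqrt(2)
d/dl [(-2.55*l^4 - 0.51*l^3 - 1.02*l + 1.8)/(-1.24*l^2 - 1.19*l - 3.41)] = (6.324*l^5 + 9.7359*l^4 + 35.9958*l^3 + 3.9525*l^2 + 4.464*l + 5.6202)/(1.5376*l^4 + 2.9512*l^3 + 9.8729*l^2 + 8.1158*l + 11.6281)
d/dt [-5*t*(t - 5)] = 25 - 10*t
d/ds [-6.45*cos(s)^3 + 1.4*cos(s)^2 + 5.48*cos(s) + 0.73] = (19.35*cos(s)^2 - 2.8*cos(s) - 5.48)*sin(s)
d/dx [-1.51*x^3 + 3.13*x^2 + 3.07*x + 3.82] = -4.53*x^2 + 6.26*x + 3.07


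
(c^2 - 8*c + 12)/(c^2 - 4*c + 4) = (c - 6)/(c - 2)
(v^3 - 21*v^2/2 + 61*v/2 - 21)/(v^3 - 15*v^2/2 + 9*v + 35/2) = (v^2 - 7*v + 6)/(v^2 - 4*v - 5)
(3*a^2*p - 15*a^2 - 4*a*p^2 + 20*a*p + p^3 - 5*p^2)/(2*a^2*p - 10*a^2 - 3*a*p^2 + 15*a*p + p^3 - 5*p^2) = (-3*a + p)/(-2*a + p)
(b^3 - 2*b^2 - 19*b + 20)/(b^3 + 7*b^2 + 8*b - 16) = (b - 5)/(b + 4)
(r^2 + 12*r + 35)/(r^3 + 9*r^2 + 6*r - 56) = (r + 5)/(r^2 + 2*r - 8)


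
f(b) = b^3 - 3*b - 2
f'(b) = 3*b^2 - 3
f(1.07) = -3.98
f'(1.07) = 0.43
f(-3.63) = -38.94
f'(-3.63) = 36.53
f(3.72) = 38.32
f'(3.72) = 38.52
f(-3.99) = -53.55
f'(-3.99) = 44.76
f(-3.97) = -52.66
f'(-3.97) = 44.28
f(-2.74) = -14.35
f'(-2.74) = 19.52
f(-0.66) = -0.31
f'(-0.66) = -1.69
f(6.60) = 265.70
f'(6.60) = 127.68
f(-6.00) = -200.00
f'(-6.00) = 105.00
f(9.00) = 700.00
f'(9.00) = 240.00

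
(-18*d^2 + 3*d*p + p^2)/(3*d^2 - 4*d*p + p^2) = (6*d + p)/(-d + p)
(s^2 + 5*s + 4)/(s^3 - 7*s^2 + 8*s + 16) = (s + 4)/(s^2 - 8*s + 16)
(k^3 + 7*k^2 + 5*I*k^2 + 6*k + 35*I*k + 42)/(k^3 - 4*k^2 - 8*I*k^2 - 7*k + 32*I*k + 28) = (k^2 + k*(7 + 6*I) + 42*I)/(k^2 - k*(4 + 7*I) + 28*I)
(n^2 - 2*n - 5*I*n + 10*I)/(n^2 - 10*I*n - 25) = (n - 2)/(n - 5*I)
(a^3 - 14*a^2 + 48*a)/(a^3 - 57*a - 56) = a*(a - 6)/(a^2 + 8*a + 7)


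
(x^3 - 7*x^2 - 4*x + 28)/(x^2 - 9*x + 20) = (x^3 - 7*x^2 - 4*x + 28)/(x^2 - 9*x + 20)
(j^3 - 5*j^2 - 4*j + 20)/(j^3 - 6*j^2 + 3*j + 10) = (j + 2)/(j + 1)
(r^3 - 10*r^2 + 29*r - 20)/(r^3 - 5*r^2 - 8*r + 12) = (r^2 - 9*r + 20)/(r^2 - 4*r - 12)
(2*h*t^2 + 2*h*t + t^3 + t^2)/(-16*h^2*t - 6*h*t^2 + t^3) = (t + 1)/(-8*h + t)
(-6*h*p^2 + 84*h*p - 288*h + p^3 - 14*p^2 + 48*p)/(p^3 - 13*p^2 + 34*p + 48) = (-6*h + p)/(p + 1)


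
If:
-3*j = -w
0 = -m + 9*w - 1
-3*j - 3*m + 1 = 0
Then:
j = 1/21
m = 2/7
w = 1/7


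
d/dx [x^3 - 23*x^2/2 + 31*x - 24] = 3*x^2 - 23*x + 31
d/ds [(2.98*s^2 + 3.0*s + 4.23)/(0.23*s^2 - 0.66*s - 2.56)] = (-2.6568*s^2 - 17.2034*s - 4.8882)/(0.0529*s^4 - 0.3036*s^3 - 0.742*s^2 + 3.3792*s + 6.5536)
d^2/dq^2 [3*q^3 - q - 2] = 18*q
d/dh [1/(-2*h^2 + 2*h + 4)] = (h - 1/2)/(-h^2 + h + 2)^2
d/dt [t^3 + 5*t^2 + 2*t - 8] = 3*t^2 + 10*t + 2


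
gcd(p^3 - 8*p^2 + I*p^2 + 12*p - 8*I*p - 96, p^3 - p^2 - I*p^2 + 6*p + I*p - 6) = p - 3*I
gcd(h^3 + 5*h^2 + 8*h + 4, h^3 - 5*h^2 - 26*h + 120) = 1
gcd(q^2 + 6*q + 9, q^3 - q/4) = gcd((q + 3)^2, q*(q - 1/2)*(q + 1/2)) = 1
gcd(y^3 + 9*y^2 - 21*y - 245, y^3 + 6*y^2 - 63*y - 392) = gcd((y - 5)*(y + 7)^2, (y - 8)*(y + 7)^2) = y^2 + 14*y + 49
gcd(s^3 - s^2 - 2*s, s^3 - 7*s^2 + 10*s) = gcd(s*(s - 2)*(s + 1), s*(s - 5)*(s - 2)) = s^2 - 2*s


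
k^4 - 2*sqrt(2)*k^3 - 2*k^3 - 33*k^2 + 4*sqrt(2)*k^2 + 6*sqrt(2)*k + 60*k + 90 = (k - 3)*(k + 1)*(k - 5*sqrt(2))*(k + 3*sqrt(2))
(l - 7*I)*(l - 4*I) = l^2 - 11*I*l - 28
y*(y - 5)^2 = y^3 - 10*y^2 + 25*y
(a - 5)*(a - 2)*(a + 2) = a^3 - 5*a^2 - 4*a + 20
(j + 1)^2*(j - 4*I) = j^3 + 2*j^2 - 4*I*j^2 + j - 8*I*j - 4*I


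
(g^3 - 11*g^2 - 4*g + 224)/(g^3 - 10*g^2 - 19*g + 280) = (g + 4)/(g + 5)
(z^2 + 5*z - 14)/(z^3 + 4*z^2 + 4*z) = (z^2 + 5*z - 14)/(z*(z^2 + 4*z + 4))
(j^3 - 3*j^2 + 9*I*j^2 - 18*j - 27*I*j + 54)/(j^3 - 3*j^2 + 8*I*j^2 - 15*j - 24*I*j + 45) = (j + 6*I)/(j + 5*I)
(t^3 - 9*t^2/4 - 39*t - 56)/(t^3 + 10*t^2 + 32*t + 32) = (t^2 - 25*t/4 - 14)/(t^2 + 6*t + 8)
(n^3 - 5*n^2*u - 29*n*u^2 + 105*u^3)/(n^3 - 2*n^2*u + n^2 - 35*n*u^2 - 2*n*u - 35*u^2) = (n - 3*u)/(n + 1)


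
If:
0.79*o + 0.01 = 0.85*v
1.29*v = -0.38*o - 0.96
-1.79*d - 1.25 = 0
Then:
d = -0.70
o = -0.62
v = -0.56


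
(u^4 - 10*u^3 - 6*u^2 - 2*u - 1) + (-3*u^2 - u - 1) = u^4 - 10*u^3 - 9*u^2 - 3*u - 2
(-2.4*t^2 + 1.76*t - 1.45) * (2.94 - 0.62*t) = 1.488*t^3 - 8.1472*t^2 + 6.0734*t - 4.263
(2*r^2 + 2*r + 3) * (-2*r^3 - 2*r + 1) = -4*r^5 - 4*r^4 - 10*r^3 - 2*r^2 - 4*r + 3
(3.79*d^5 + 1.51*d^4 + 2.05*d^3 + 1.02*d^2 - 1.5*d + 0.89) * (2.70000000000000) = 10.233*d^5 + 4.077*d^4 + 5.535*d^3 + 2.754*d^2 - 4.05*d + 2.403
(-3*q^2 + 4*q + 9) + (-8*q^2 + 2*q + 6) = -11*q^2 + 6*q + 15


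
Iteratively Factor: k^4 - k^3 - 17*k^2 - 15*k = (k - 5)*(k^3 + 4*k^2 + 3*k) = (k - 5)*(k + 1)*(k^2 + 3*k) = k*(k - 5)*(k + 1)*(k + 3)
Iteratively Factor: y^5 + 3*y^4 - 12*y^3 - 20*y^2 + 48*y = (y - 2)*(y^4 + 5*y^3 - 2*y^2 - 24*y) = (y - 2)*(y + 4)*(y^3 + y^2 - 6*y) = (y - 2)^2*(y + 4)*(y^2 + 3*y) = y*(y - 2)^2*(y + 4)*(y + 3)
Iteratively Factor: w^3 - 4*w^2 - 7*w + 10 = (w - 5)*(w^2 + w - 2) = (w - 5)*(w + 2)*(w - 1)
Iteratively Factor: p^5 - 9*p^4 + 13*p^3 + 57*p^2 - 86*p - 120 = (p - 3)*(p^4 - 6*p^3 - 5*p^2 + 42*p + 40) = (p - 3)*(p + 2)*(p^3 - 8*p^2 + 11*p + 20) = (p - 5)*(p - 3)*(p + 2)*(p^2 - 3*p - 4) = (p - 5)*(p - 3)*(p + 1)*(p + 2)*(p - 4)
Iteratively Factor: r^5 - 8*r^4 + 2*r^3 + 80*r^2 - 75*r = (r - 1)*(r^4 - 7*r^3 - 5*r^2 + 75*r) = (r - 1)*(r + 3)*(r^3 - 10*r^2 + 25*r) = (r - 5)*(r - 1)*(r + 3)*(r^2 - 5*r) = r*(r - 5)*(r - 1)*(r + 3)*(r - 5)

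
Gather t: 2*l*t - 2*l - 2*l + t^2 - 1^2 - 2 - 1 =2*l*t - 4*l + t^2 - 4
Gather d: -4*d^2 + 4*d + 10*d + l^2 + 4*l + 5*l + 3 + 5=-4*d^2 + 14*d + l^2 + 9*l + 8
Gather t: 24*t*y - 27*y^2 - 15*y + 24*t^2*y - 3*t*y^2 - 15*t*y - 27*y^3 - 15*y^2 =24*t^2*y + t*(-3*y^2 + 9*y) - 27*y^3 - 42*y^2 - 15*y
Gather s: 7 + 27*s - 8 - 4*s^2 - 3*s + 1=-4*s^2 + 24*s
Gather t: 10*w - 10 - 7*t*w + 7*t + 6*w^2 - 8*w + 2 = t*(7 - 7*w) + 6*w^2 + 2*w - 8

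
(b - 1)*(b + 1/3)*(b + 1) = b^3 + b^2/3 - b - 1/3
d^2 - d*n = d*(d - n)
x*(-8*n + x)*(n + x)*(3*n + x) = -24*n^3*x - 29*n^2*x^2 - 4*n*x^3 + x^4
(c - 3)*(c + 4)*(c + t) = c^3 + c^2*t + c^2 + c*t - 12*c - 12*t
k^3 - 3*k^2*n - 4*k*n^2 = k*(k - 4*n)*(k + n)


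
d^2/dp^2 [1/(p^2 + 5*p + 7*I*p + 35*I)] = 2*(-p^2 - 5*p - 7*I*p + (2*p + 5 + 7*I)^2 - 35*I)/(p^2 + 5*p + 7*I*p + 35*I)^3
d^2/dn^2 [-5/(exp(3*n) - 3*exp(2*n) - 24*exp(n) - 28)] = (-45*exp(3*n) + 345*exp(2*n) - 1140*exp(n) + 840)*exp(n)/(exp(7*n) - 13*exp(6*n) + 3*exp(5*n) + 361*exp(4*n) + 128*exp(3*n) - 3864*exp(2*n) - 8624*exp(n) - 5488)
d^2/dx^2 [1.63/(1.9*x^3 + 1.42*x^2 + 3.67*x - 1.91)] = (-(18.582*x + 4.6292)*(1.9*x^3 + 1.42*x^2 + 3.67*x - 1.91) + 1.63*(5.7*x^2 + 2.84*x + 3.67)*(11.4*x^2 + 5.68*x + 7.34))/(1.9*x^3 + 1.42*x^2 + 3.67*x - 1.91)^3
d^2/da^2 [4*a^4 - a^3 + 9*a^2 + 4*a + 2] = 48*a^2 - 6*a + 18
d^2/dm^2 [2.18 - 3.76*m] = 0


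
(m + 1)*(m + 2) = m^2 + 3*m + 2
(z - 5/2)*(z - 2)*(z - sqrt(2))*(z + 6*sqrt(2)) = z^4 - 9*z^3/2 + 5*sqrt(2)*z^3 - 45*sqrt(2)*z^2/2 - 7*z^2 + 25*sqrt(2)*z + 54*z - 60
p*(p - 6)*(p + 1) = p^3 - 5*p^2 - 6*p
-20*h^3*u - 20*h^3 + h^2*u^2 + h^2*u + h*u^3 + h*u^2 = (-4*h + u)*(5*h + u)*(h*u + h)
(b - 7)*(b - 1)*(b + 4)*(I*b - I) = I*b^4 - 5*I*b^3 - 21*I*b^2 + 53*I*b - 28*I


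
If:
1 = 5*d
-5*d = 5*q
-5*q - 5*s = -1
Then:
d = 1/5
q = -1/5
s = 2/5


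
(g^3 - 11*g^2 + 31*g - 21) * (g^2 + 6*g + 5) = g^5 - 5*g^4 - 30*g^3 + 110*g^2 + 29*g - 105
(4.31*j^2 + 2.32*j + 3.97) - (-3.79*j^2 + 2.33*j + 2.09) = 8.1*j^2 - 0.0100000000000002*j + 1.88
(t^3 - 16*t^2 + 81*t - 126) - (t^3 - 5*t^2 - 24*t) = -11*t^2 + 105*t - 126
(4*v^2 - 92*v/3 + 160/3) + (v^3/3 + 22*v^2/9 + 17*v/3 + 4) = v^3/3 + 58*v^2/9 - 25*v + 172/3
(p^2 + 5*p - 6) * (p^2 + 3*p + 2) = p^4 + 8*p^3 + 11*p^2 - 8*p - 12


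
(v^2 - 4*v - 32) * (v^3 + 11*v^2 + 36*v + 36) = v^5 + 7*v^4 - 40*v^3 - 460*v^2 - 1296*v - 1152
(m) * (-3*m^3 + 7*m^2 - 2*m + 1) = -3*m^4 + 7*m^3 - 2*m^2 + m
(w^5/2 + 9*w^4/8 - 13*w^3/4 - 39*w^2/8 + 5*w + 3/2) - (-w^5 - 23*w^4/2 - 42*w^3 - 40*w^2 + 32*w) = 3*w^5/2 + 101*w^4/8 + 155*w^3/4 + 281*w^2/8 - 27*w + 3/2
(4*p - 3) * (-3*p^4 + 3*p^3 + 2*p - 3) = -12*p^5 + 21*p^4 - 9*p^3 + 8*p^2 - 18*p + 9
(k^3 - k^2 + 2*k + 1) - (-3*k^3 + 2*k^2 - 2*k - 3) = 4*k^3 - 3*k^2 + 4*k + 4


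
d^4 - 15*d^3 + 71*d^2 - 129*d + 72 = (d - 8)*(d - 3)^2*(d - 1)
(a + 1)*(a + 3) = a^2 + 4*a + 3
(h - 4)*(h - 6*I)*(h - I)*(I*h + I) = I*h^4 + 7*h^3 - 3*I*h^3 - 21*h^2 - 10*I*h^2 - 28*h + 18*I*h + 24*I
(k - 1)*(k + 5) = k^2 + 4*k - 5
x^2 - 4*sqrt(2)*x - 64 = (x - 8*sqrt(2))*(x + 4*sqrt(2))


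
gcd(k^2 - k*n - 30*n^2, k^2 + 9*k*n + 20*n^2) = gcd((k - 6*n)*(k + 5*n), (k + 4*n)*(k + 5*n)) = k + 5*n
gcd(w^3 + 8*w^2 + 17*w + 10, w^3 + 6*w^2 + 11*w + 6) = w^2 + 3*w + 2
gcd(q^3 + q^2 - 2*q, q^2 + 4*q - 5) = q - 1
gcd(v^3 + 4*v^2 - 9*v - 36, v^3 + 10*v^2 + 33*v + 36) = v^2 + 7*v + 12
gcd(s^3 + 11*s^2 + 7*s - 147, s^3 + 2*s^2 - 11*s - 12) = s - 3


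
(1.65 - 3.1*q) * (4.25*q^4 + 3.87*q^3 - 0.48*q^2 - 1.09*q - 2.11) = -13.175*q^5 - 4.9845*q^4 + 7.8735*q^3 + 2.587*q^2 + 4.7425*q - 3.4815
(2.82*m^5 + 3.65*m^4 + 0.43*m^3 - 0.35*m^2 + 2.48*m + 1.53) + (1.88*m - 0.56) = 2.82*m^5 + 3.65*m^4 + 0.43*m^3 - 0.35*m^2 + 4.36*m + 0.97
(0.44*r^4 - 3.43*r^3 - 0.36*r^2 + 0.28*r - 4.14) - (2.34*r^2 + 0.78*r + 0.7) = 0.44*r^4 - 3.43*r^3 - 2.7*r^2 - 0.5*r - 4.84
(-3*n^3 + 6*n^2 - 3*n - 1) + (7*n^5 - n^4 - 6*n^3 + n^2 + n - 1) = 7*n^5 - n^4 - 9*n^3 + 7*n^2 - 2*n - 2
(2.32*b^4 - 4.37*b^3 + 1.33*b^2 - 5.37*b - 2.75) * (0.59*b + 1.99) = 1.3688*b^5 + 2.0385*b^4 - 7.9116*b^3 - 0.5216*b^2 - 12.3088*b - 5.4725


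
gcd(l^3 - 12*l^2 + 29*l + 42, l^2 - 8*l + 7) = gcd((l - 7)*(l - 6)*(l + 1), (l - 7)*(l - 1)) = l - 7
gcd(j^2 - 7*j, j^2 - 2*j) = j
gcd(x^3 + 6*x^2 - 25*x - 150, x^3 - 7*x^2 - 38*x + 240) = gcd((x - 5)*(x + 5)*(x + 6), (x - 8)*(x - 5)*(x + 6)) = x^2 + x - 30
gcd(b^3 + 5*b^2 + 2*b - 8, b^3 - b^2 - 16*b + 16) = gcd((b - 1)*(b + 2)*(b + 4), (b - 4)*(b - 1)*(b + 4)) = b^2 + 3*b - 4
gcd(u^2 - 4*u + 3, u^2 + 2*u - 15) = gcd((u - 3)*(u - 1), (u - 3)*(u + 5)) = u - 3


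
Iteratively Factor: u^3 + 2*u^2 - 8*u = (u + 4)*(u^2 - 2*u) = (u - 2)*(u + 4)*(u)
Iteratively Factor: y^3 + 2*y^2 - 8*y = (y + 4)*(y^2 - 2*y) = (y - 2)*(y + 4)*(y)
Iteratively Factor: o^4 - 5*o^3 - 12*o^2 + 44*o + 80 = (o - 4)*(o^3 - o^2 - 16*o - 20) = (o - 4)*(o + 2)*(o^2 - 3*o - 10) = (o - 4)*(o + 2)^2*(o - 5)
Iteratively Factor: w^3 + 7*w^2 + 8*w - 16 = (w - 1)*(w^2 + 8*w + 16) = (w - 1)*(w + 4)*(w + 4)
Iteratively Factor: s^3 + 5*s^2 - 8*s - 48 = (s + 4)*(s^2 + s - 12) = (s + 4)^2*(s - 3)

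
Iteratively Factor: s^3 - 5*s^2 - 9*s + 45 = (s + 3)*(s^2 - 8*s + 15) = (s - 5)*(s + 3)*(s - 3)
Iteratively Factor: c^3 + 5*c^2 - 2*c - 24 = (c + 4)*(c^2 + c - 6) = (c - 2)*(c + 4)*(c + 3)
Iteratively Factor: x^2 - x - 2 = (x + 1)*(x - 2)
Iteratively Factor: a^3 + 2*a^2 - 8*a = (a + 4)*(a^2 - 2*a) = a*(a + 4)*(a - 2)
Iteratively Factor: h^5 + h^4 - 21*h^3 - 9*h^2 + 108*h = (h + 3)*(h^4 - 2*h^3 - 15*h^2 + 36*h) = (h - 3)*(h + 3)*(h^3 + h^2 - 12*h) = (h - 3)^2*(h + 3)*(h^2 + 4*h) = (h - 3)^2*(h + 3)*(h + 4)*(h)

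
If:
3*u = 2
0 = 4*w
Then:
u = 2/3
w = 0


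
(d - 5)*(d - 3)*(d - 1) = d^3 - 9*d^2 + 23*d - 15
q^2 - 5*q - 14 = (q - 7)*(q + 2)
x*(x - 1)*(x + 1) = x^3 - x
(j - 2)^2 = j^2 - 4*j + 4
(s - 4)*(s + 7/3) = s^2 - 5*s/3 - 28/3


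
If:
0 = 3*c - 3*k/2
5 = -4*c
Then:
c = -5/4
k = -5/2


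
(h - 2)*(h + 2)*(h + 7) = h^3 + 7*h^2 - 4*h - 28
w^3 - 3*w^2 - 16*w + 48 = (w - 4)*(w - 3)*(w + 4)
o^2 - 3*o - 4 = (o - 4)*(o + 1)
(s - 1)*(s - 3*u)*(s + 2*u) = s^3 - s^2*u - s^2 - 6*s*u^2 + s*u + 6*u^2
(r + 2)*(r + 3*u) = r^2 + 3*r*u + 2*r + 6*u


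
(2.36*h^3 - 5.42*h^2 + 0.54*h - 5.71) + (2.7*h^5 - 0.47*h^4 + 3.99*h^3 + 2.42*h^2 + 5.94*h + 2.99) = 2.7*h^5 - 0.47*h^4 + 6.35*h^3 - 3.0*h^2 + 6.48*h - 2.72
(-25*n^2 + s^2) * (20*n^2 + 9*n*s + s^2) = -500*n^4 - 225*n^3*s - 5*n^2*s^2 + 9*n*s^3 + s^4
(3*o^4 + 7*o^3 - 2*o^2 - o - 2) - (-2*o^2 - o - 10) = 3*o^4 + 7*o^3 + 8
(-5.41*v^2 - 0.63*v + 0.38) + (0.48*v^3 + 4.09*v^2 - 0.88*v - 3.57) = 0.48*v^3 - 1.32*v^2 - 1.51*v - 3.19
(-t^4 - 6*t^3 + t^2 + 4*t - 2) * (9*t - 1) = -9*t^5 - 53*t^4 + 15*t^3 + 35*t^2 - 22*t + 2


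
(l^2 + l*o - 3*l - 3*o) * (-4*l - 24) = -4*l^3 - 4*l^2*o - 12*l^2 - 12*l*o + 72*l + 72*o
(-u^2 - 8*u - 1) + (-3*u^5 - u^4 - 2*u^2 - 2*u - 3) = -3*u^5 - u^4 - 3*u^2 - 10*u - 4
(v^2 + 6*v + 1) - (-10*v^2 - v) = 11*v^2 + 7*v + 1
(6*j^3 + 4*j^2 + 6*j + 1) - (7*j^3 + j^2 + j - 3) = -j^3 + 3*j^2 + 5*j + 4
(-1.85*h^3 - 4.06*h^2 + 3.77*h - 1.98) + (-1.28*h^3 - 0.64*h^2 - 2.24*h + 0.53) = -3.13*h^3 - 4.7*h^2 + 1.53*h - 1.45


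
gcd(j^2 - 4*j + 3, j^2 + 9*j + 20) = 1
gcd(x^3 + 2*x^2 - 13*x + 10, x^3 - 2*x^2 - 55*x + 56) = x - 1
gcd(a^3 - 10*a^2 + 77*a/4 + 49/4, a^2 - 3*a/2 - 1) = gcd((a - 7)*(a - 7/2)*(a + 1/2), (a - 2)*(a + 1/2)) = a + 1/2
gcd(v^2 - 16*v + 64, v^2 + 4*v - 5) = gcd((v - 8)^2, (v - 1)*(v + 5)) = 1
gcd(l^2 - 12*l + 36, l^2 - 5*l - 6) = l - 6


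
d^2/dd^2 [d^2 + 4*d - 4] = 2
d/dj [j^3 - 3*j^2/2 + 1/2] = 3*j*(j - 1)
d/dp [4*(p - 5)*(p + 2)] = 8*p - 12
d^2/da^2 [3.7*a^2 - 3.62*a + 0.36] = 7.40000000000000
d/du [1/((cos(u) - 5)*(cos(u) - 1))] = 2*(cos(u) - 3)*sin(u)/((cos(u) - 5)^2*(cos(u) - 1)^2)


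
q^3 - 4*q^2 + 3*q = q*(q - 3)*(q - 1)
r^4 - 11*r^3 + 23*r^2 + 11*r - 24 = (r - 8)*(r - 3)*(r - 1)*(r + 1)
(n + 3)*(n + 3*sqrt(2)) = n^2 + 3*n + 3*sqrt(2)*n + 9*sqrt(2)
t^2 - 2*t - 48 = (t - 8)*(t + 6)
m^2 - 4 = (m - 2)*(m + 2)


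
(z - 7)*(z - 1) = z^2 - 8*z + 7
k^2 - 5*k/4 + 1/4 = (k - 1)*(k - 1/4)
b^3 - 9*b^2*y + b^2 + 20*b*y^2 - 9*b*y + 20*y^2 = (b + 1)*(b - 5*y)*(b - 4*y)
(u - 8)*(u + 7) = u^2 - u - 56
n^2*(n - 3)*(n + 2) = n^4 - n^3 - 6*n^2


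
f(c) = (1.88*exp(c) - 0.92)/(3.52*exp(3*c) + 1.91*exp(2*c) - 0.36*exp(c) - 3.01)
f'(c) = (1.88*exp(c) - 0.92)*(-10.56*exp(3*c) - 3.82*exp(2*c) + 0.36*exp(c))/(3.52*exp(3*c) + 1.91*exp(2*c) - 0.36*exp(c) - 3.01)^2 + 1.88*exp(c)/(3.52*exp(3*c) + 1.91*exp(2*c) - 0.36*exp(c) - 3.01) = (-13.2352*exp(3*c) + 6.1244*exp(2*c) + 3.5144*exp(c) - 5.99)*exp(c)/(12.3904*exp(6*c) + 13.4464*exp(5*c) + 1.1137*exp(4*c) - 22.5656*exp(3*c) - 11.3686*exp(2*c) + 2.1672*exp(c) + 9.0601)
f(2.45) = 0.00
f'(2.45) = -0.01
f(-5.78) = 0.30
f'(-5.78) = -0.00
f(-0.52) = -0.11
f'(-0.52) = -0.82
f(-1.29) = 0.14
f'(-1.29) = -0.16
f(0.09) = 0.33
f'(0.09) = -1.09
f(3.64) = 0.00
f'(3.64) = -0.00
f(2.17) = 0.01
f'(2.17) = -0.01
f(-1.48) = 0.17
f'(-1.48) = -0.13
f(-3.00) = 0.27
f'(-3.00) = -0.03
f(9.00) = 0.00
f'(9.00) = 0.00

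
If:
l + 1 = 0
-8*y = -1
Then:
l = -1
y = 1/8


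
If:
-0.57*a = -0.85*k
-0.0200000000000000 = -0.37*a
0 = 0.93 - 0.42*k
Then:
No Solution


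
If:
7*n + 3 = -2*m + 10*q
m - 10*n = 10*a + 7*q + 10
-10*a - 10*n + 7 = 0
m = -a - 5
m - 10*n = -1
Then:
No Solution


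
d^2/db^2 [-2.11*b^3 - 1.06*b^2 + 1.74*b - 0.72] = -12.66*b - 2.12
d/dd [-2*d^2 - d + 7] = -4*d - 1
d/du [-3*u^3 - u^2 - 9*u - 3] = -9*u^2 - 2*u - 9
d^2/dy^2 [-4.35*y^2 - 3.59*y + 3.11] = -8.70000000000000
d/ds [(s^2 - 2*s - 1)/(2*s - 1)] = 2*(s^2 - s + 2)/(4*s^2 - 4*s + 1)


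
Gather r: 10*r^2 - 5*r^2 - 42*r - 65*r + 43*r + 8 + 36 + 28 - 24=5*r^2 - 64*r + 48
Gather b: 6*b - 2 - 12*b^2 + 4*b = -12*b^2 + 10*b - 2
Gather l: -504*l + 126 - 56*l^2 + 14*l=-56*l^2 - 490*l + 126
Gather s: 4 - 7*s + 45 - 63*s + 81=130 - 70*s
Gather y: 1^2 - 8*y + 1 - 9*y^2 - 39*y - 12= -9*y^2 - 47*y - 10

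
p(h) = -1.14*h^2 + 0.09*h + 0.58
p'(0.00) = 0.09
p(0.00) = 0.58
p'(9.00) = -20.43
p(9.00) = -90.95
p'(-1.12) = 2.64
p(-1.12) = -0.95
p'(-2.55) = 5.90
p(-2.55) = -7.06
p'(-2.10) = 4.88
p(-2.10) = -4.64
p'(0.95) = -2.08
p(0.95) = -0.36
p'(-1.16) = 2.73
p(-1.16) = -1.06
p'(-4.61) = 10.60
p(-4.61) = -24.06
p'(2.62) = -5.88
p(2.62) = -7.01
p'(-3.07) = 7.09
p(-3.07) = -10.44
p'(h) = 0.09 - 2.28*h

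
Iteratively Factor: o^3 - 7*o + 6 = (o - 1)*(o^2 + o - 6) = (o - 1)*(o + 3)*(o - 2)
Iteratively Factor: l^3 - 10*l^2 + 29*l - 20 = (l - 5)*(l^2 - 5*l + 4) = (l - 5)*(l - 1)*(l - 4)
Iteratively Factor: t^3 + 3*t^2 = (t + 3)*(t^2) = t*(t + 3)*(t)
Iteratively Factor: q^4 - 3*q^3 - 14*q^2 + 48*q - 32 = (q - 1)*(q^3 - 2*q^2 - 16*q + 32) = (q - 1)*(q + 4)*(q^2 - 6*q + 8) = (q - 2)*(q - 1)*(q + 4)*(q - 4)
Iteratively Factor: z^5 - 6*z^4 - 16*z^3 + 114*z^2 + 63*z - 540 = (z + 3)*(z^4 - 9*z^3 + 11*z^2 + 81*z - 180) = (z - 5)*(z + 3)*(z^3 - 4*z^2 - 9*z + 36) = (z - 5)*(z + 3)^2*(z^2 - 7*z + 12) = (z - 5)*(z - 4)*(z + 3)^2*(z - 3)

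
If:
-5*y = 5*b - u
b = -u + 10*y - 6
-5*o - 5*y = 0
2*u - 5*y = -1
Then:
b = -7/16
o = -27/40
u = 19/16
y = 27/40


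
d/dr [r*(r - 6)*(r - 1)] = 3*r^2 - 14*r + 6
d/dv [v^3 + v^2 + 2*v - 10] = 3*v^2 + 2*v + 2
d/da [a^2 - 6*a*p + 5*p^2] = 2*a - 6*p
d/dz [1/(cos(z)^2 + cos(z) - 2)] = (2*cos(z) + 1)*sin(z)/(cos(z)^2 + cos(z) - 2)^2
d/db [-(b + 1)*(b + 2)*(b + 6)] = -3*b^2 - 18*b - 20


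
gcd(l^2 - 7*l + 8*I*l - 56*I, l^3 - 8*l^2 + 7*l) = l - 7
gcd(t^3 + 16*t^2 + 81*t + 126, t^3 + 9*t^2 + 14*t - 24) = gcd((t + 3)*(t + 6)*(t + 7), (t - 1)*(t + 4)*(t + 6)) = t + 6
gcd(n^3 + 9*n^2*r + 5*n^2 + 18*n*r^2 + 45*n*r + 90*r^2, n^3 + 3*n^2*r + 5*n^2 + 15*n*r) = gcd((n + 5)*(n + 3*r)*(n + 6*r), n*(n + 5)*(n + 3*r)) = n^2 + 3*n*r + 5*n + 15*r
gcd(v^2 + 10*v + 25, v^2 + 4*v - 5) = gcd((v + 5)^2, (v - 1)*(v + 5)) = v + 5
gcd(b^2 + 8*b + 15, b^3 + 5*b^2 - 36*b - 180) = b + 5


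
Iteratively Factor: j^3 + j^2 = (j)*(j^2 + j) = j^2*(j + 1)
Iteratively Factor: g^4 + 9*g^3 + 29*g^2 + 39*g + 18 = (g + 3)*(g^3 + 6*g^2 + 11*g + 6) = (g + 3)^2*(g^2 + 3*g + 2) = (g + 2)*(g + 3)^2*(g + 1)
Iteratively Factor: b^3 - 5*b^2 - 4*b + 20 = (b - 2)*(b^2 - 3*b - 10) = (b - 5)*(b - 2)*(b + 2)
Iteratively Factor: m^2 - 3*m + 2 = (m - 2)*(m - 1)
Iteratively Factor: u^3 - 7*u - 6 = (u + 2)*(u^2 - 2*u - 3) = (u - 3)*(u + 2)*(u + 1)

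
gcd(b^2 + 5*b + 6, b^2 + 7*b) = 1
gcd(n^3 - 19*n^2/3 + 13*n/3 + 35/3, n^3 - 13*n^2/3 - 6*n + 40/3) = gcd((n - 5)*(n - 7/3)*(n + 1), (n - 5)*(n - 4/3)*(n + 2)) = n - 5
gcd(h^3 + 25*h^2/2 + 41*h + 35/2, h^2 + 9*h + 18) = 1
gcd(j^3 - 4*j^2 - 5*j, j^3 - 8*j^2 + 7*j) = j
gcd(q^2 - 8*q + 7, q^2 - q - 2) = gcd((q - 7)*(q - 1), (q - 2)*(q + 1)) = 1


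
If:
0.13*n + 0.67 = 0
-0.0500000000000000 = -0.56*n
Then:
No Solution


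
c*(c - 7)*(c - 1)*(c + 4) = c^4 - 4*c^3 - 25*c^2 + 28*c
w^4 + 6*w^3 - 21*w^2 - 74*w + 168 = (w - 3)*(w - 2)*(w + 4)*(w + 7)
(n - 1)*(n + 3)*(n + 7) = n^3 + 9*n^2 + 11*n - 21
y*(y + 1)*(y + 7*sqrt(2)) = y^3 + y^2 + 7*sqrt(2)*y^2 + 7*sqrt(2)*y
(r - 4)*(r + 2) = r^2 - 2*r - 8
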